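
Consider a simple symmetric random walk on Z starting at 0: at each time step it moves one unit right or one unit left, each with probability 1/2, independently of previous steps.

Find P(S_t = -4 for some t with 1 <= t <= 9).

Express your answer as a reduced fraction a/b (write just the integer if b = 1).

Answer: 23/128

Derivation:
Count via complement. Let g(t,s) = #length-t paths at position s with S_1..S_t all ≠ -4.
g(t,s) = g(t-1,s-1) + g(t-1,s+1) for s ≠ -4; g(t,-4) = 0.
t=0: g(0,0)=1
t=1: g(1,-1)=1 g(1,1)=1
t=2: g(2,-2)=1 g(2,0)=2 g(2,2)=1
t=3: g(3,-3)=1 g(3,-1)=3 g(3,1)=3 g(3,3)=1
t=4: g(4,-2)=4 g(4,0)=6 g(4,2)=4 g(4,4)=1
t=5: g(5,-3)=4 g(5,-1)=10 g(5,1)=10 g(5,3)=5 g(5,5)=1
t=6: g(6,-2)=14 g(6,0)=20 g(6,2)=15 g(6,4)=6 g(6,6)=1
t=7: g(7,-3)=14 g(7,-1)=34 g(7,1)=35 g(7,3)=21 g(7,5)=7 g(7,7)=1
t=8: g(8,-2)=48 g(8,0)=69 g(8,2)=56 g(8,4)=28 g(8,6)=8 g(8,8)=1
t=9: g(9,-3)=48 g(9,-1)=117 g(9,1)=125 g(9,3)=84 g(9,5)=36 g(9,7)=9 g(9,9)=1
Paths never hitting -4: Σ_s g(9,s) = 420
Paths hitting -4: 2^9 - 420 = 92
P = 92/512 = 23/128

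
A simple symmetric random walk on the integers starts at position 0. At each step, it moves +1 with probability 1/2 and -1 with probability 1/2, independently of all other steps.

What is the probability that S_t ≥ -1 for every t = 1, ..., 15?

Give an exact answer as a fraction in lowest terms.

Answer: 6435/16384

Derivation:
Let f(t,s) = #length-t paths at position s with S_1..S_t all ≥ -1.
f(t,s) = f(t-1,s-1) + f(t-1,s+1) for s ≥ -1; f(t,s) = 0 for s < -1.
t=0: f(0,0)=1
t=1: f(1,-1)=1 f(1,1)=1
t=2: f(2,0)=2 f(2,2)=1
t=3: f(3,-1)=2 f(3,1)=3 f(3,3)=1
t=4: f(4,0)=5 f(4,2)=4 f(4,4)=1
t=5: f(5,-1)=5 f(5,1)=9 f(5,3)=5 f(5,5)=1
t=6: f(6,0)=14 f(6,2)=14 f(6,4)=6 f(6,6)=1
t=7: f(7,-1)=14 f(7,1)=28 f(7,3)=20 f(7,5)=7 f(7,7)=1
t=8: f(8,0)=42 f(8,2)=48 f(8,4)=27 f(8,6)=8 f(8,8)=1
t=9: f(9,-1)=42 f(9,1)=90 f(9,3)=75 f(9,5)=35 f(9,7)=9 f(9,9)=1
t=10: f(10,0)=132 f(10,2)=165 f(10,4)=110 f(10,6)=44 f(10,8)=10 f(10,10)=1
t=11: f(11,-1)=132 f(11,1)=297 f(11,3)=275 f(11,5)=154 f(11,7)=54 f(11,9)=11 f(11,11)=1
t=12: f(12,0)=429 f(12,2)=572 f(12,4)=429 f(12,6)=208 f(12,8)=65 f(12,10)=12 f(12,12)=1
t=13: f(13,-1)=429 f(13,1)=1001 f(13,3)=1001 f(13,5)=637 f(13,7)=273 f(13,9)=77 f(13,11)=13 f(13,13)=1
t=14: f(14,0)=1430 f(14,2)=2002 f(14,4)=1638 f(14,6)=910 f(14,8)=350 f(14,10)=90 f(14,12)=14 f(14,14)=1
t=15: f(15,-1)=1430 f(15,1)=3432 f(15,3)=3640 f(15,5)=2548 f(15,7)=1260 f(15,9)=440 f(15,11)=104 f(15,13)=15 f(15,15)=1
Σ_s f(15,s) = 12870
P = 12870/32768 = 6435/16384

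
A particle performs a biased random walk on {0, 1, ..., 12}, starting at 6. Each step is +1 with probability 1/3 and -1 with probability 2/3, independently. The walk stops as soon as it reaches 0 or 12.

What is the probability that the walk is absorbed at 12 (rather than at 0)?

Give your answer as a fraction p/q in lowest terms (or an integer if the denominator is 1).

Answer: 1/65

Derivation:
Biased walk: p = 1/3, q = 2/3, r = q/p = 2
Gambler's ruin: P(hit 12 before 0 | start at 6) = (1 - r^a)/(1 - r^N)
r^6 = 64; r^12 = 4096
P = (1 - 64) / (1 - 4096) = -63 / -4095 = 1/65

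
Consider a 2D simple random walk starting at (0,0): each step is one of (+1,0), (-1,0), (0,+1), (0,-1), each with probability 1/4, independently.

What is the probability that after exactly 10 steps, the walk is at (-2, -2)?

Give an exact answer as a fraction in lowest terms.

Let h be the number of horizontal steps (so 10-h are vertical). To end at (-2,-2) need (h-2)/2 right-steps and ((10-h)-2)/2 up-steps.
Sum over h with 2 ≤ h ≤ 8, h ≡ 0 (mod 2), 10-h ≡ 0 (mod 2):
h=2: C(10,2)·C(2,0)·C(8,3) = 45·1·56 = 2520
h=4: C(10,4)·C(4,1)·C(6,2) = 210·4·15 = 12600
h=6: C(10,6)·C(6,2)·C(4,1) = 210·15·4 = 12600
h=8: C(10,8)·C(8,3)·C(2,0) = 45·56·1 = 2520
Total favorable: 30240
Total paths: 4^10 = 1048576
P = 30240/1048576 = 945/32768

Answer: 945/32768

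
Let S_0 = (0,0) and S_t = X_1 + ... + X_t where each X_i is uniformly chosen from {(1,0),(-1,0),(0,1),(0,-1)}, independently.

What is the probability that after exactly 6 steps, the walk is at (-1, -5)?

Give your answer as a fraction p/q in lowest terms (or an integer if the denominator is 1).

Answer: 3/2048

Derivation:
Let h be the number of horizontal steps (so 6-h are vertical). To end at (-1,-5) need (h-1)/2 right-steps and ((6-h)-5)/2 up-steps.
Sum over h with 1 ≤ h ≤ 1, h ≡ 1 (mod 2), 6-h ≡ 1 (mod 2):
h=1: C(6,1)·C(1,0)·C(5,0) = 6·1·1 = 6
Total favorable: 6
Total paths: 4^6 = 4096
P = 6/4096 = 3/2048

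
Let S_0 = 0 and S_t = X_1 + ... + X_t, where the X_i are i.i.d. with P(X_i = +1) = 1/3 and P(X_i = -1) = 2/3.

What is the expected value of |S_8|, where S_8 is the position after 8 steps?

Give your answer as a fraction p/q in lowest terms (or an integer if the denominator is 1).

S_8 takes values m ≡ 0 (mod 2) with |m| ≤ 8; P(S_8=m) = C(8,(8+m)/2) · (1/3)^((8+m)/2) · (2/3)^((8-m)/2).
Distribution: P(S=-8)=256/6561, P(S=-6)=1024/6561, P(S=-4)=1792/6561, P(S=-2)=1792/6561, P(S=0)=1120/6561, P(S=2)=448/6561, P(S=4)=112/6561, P(S=6)=16/6561, P(S=8)=1/6561
E[|S_8|] = Σ_m |m|·P(S_8=m) = 20392/6561

Answer: 20392/6561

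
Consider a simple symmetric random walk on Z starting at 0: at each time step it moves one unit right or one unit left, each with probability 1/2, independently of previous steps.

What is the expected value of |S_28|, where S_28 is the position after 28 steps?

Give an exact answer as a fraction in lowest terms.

S_28 takes values m ≡ 0 (mod 2) with |m| ≤ 28; P(S_28=m) = C(28,(28+m)/2)/2^28.
Total paths: 2^28 = 268435456
Distribution: P(S=-28)=1/268435456, P(S=-26)=28/268435456, P(S=-24)=378/268435456, P(S=-22)=3276/268435456, P(S=-20)=20475/268435456, P(S=-18)=98280/268435456, P(S=-16)=376740/268435456, P(S=-14)=1184040/268435456, P(S=-12)=3108105/268435456, P(S=-10)=6906900/268435456, P(S=-8)=13123110/268435456, P(S=-6)=21474180/268435456, P(S=-4)=30421755/268435456, P(S=-2)=37442160/268435456, P(S=0)=40116600/268435456, P(S=2)=37442160/268435456, P(S=4)=30421755/268435456, P(S=6)=21474180/268435456, P(S=8)=13123110/268435456, P(S=10)=6906900/268435456, P(S=12)=3108105/268435456, P(S=14)=1184040/268435456, P(S=16)=376740/268435456, P(S=18)=98280/268435456, P(S=20)=20475/268435456, P(S=22)=3276/268435456, P(S=24)=378/268435456, P(S=26)=28/268435456, P(S=28)=1/268435456
E[|S_28|] = Σ_m |m|·P(S_28=m) = 1123264800/268435456 = 35102025/8388608

Answer: 35102025/8388608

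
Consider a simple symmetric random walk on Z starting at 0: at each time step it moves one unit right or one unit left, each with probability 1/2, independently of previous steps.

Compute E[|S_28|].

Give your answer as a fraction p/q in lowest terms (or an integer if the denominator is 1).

S_28 takes values m ≡ 0 (mod 2) with |m| ≤ 28; P(S_28=m) = C(28,(28+m)/2)/2^28.
Total paths: 2^28 = 268435456
Distribution: P(S=-28)=1/268435456, P(S=-26)=28/268435456, P(S=-24)=378/268435456, P(S=-22)=3276/268435456, P(S=-20)=20475/268435456, P(S=-18)=98280/268435456, P(S=-16)=376740/268435456, P(S=-14)=1184040/268435456, P(S=-12)=3108105/268435456, P(S=-10)=6906900/268435456, P(S=-8)=13123110/268435456, P(S=-6)=21474180/268435456, P(S=-4)=30421755/268435456, P(S=-2)=37442160/268435456, P(S=0)=40116600/268435456, P(S=2)=37442160/268435456, P(S=4)=30421755/268435456, P(S=6)=21474180/268435456, P(S=8)=13123110/268435456, P(S=10)=6906900/268435456, P(S=12)=3108105/268435456, P(S=14)=1184040/268435456, P(S=16)=376740/268435456, P(S=18)=98280/268435456, P(S=20)=20475/268435456, P(S=22)=3276/268435456, P(S=24)=378/268435456, P(S=26)=28/268435456, P(S=28)=1/268435456
E[|S_28|] = Σ_m |m|·P(S_28=m) = 1123264800/268435456 = 35102025/8388608

Answer: 35102025/8388608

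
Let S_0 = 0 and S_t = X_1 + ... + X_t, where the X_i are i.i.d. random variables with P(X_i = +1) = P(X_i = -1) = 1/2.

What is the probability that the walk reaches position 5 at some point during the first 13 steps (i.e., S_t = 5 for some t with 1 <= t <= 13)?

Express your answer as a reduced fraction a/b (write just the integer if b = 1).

Answer: 1471/8192

Derivation:
Count via complement. Let g(t,s) = #length-t paths at position s with S_1..S_t all ≠ 5.
g(t,s) = g(t-1,s-1) + g(t-1,s+1) for s ≠ 5; g(t,5) = 0.
t=0: g(0,0)=1
t=1: g(1,-1)=1 g(1,1)=1
t=2: g(2,-2)=1 g(2,0)=2 g(2,2)=1
t=3: g(3,-3)=1 g(3,-1)=3 g(3,1)=3 g(3,3)=1
t=4: g(4,-4)=1 g(4,-2)=4 g(4,0)=6 g(4,2)=4 g(4,4)=1
t=5: g(5,-5)=1 g(5,-3)=5 g(5,-1)=10 g(5,1)=10 g(5,3)=5
t=6: g(6,-6)=1 g(6,-4)=6 g(6,-2)=15 g(6,0)=20 g(6,2)=15 g(6,4)=5
t=7: g(7,-7)=1 g(7,-5)=7 g(7,-3)=21 g(7,-1)=35 g(7,1)=35 g(7,3)=20
t=8: g(8,-8)=1 g(8,-6)=8 g(8,-4)=28 g(8,-2)=56 g(8,0)=70 g(8,2)=55 g(8,4)=20
t=9: g(9,-9)=1 g(9,-7)=9 g(9,-5)=36 g(9,-3)=84 g(9,-1)=126 g(9,1)=125 g(9,3)=75
t=10: g(10,-10)=1 g(10,-8)=10 g(10,-6)=45 g(10,-4)=120 g(10,-2)=210 g(10,0)=251 g(10,2)=200 g(10,4)=75
t=11: g(11,-11)=1 g(11,-9)=11 g(11,-7)=55 g(11,-5)=165 g(11,-3)=330 g(11,-1)=461 g(11,1)=451 g(11,3)=275
t=12: g(12,-12)=1 g(12,-10)=12 g(12,-8)=66 g(12,-6)=220 g(12,-4)=495 g(12,-2)=791 g(12,0)=912 g(12,2)=726 g(12,4)=275
t=13: g(13,-13)=1 g(13,-11)=13 g(13,-9)=78 g(13,-7)=286 g(13,-5)=715 g(13,-3)=1286 g(13,-1)=1703 g(13,1)=1638 g(13,3)=1001
Paths never hitting 5: Σ_s g(13,s) = 6721
Paths hitting 5: 2^13 - 6721 = 1471
P = 1471/8192 = 1471/8192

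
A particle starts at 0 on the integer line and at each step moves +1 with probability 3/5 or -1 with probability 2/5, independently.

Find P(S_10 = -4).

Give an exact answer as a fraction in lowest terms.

Answer: 82944/1953125

Derivation:
To reach position -4 after 10 steps: need 3 steps of +1 and 7 steps of -1.
Number of such sequences: C(10,3) = 120
Each has probability (3/5)^3 · (2/5)^7 = 3456/9765625
P = 120 · 3456/9765625 = 82944/1953125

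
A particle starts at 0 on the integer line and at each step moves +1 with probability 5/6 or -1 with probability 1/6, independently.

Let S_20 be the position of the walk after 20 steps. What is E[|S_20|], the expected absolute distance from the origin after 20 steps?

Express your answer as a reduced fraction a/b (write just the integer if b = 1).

S_20 takes values m ≡ 0 (mod 2) with |m| ≤ 20; P(S_20=m) = C(20,(20+m)/2) · (5/6)^((20+m)/2) · (1/6)^((20-m)/2).
Distribution: P(S=-20)=1/3656158440062976, P(S=-18)=25/914039610015744, P(S=-16)=2375/1828079220031488, P(S=-14)=11875/304679870005248, P(S=-12)=1009375/1218719480020992, P(S=-10)=1009375/76169967501312, P(S=-8)=25234375/152339935002624, P(S=-6)=126171875/76169967501312, P(S=-4)=8201171875/609359740010496, P(S=-2)=41005859375/457019805007872, P(S=0)=451064453125/914039610015744, P(S=2)=1025146484375/457019805007872, P(S=4)=5125732421875/609359740010496, P(S=6)=1971435546875/76169967501312, P(S=8)=9857177734375/152339935002624, P(S=10)=9857177734375/76169967501312, P(S=12)=246429443359375/1218719480020992, P(S=14)=72479248046875/304679870005248, P(S=16)=362396240234375/1828079220031488, P(S=18)=95367431640625/914039610015744, P(S=20)=95367431640625/3656158440062976
E[|S_20|] = Σ_m |m|·P(S_20=m) = 3046910528463145/228509902503936

Answer: 3046910528463145/228509902503936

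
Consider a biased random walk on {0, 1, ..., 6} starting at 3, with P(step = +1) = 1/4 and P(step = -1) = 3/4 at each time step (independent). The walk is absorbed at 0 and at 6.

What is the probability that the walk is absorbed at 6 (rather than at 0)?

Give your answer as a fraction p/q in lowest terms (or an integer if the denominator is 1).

Answer: 1/28

Derivation:
Biased walk: p = 1/4, q = 3/4, r = q/p = 3
Gambler's ruin: P(hit 6 before 0 | start at 3) = (1 - r^a)/(1 - r^N)
r^3 = 27; r^6 = 729
P = (1 - 27) / (1 - 729) = -26 / -728 = 1/28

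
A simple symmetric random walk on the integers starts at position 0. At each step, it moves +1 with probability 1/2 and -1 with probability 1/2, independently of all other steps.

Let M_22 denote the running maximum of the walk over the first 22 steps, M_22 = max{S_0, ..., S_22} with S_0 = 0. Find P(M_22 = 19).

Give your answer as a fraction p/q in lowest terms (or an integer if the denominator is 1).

Let M_22 = max(S_0,...,S_22). Use the reflection principle: for j ≥ 1, #{paths with M_22 ≥ j} = #{S_22 ≥ j} + #{S_22 ≥ j+1}.
By reflection, #{M_22 ≥ 19} = #{S_22 ≥ 19} + #{S_22 ≥ 20} = 23 + 23 = 46.
#{M_22 ≥ 20} = #{S_22 ≥ 20} + #{S_22 ≥ 21} = 23 + 1 = 24.
#{M_22 = 19} = 46 - 24 = 22.
P(M_22 = 19) = 22/4194304 = 11/2097152

Answer: 11/2097152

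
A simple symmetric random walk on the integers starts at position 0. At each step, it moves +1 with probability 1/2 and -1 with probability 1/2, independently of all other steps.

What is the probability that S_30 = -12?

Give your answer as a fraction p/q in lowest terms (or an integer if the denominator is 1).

Answer: 7153575/536870912

Derivation:
To reach position -12 after 30 steps: need 9 steps of +1 and 21 of -1.
Favorable paths: C(30,9) = 14307150
Total paths: 2^30 = 1073741824
P = 14307150/1073741824 = 7153575/536870912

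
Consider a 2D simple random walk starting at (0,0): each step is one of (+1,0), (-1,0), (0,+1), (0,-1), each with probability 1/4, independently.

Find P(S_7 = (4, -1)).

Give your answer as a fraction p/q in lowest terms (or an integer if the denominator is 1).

Let h be the number of horizontal steps (so 7-h are vertical). To end at (4,-1) need (h+4)/2 right-steps and ((7-h)-1)/2 up-steps.
Sum over h with 4 ≤ h ≤ 6, h ≡ 0 (mod 2), 7-h ≡ 1 (mod 2):
h=4: C(7,4)·C(4,4)·C(3,1) = 35·1·3 = 105
h=6: C(7,6)·C(6,5)·C(1,0) = 7·6·1 = 42
Total favorable: 147
Total paths: 4^7 = 16384
P = 147/16384 = 147/16384

Answer: 147/16384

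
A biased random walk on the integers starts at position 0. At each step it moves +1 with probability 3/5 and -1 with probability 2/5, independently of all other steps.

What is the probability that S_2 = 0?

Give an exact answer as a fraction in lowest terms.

To be at 0 after 2 steps: need exactly 1 step of +1 and 1 of -1.
Number of such sequences: C(2,1) = 2
Each has probability (3/5)^1 · (2/5)^1 = 6/25
P = 2 · 6/25 = 12/25

Answer: 12/25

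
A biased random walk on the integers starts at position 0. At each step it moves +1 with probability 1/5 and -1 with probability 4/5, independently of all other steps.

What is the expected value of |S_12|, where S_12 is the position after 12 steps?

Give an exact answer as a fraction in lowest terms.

S_12 takes values m ≡ 0 (mod 2) with |m| ≤ 12; P(S_12=m) = C(12,(12+m)/2) · (1/5)^((12+m)/2) · (4/5)^((12-m)/2).
Distribution: P(S=-12)=16777216/244140625, P(S=-10)=50331648/244140625, P(S=-8)=69206016/244140625, P(S=-6)=11534336/48828125, P(S=-4)=6488064/48828125, P(S=-2)=12976128/244140625, P(S=0)=3784704/244140625, P(S=2)=811008/244140625, P(S=4)=25344/48828125, P(S=6)=2816/48828125, P(S=8)=1056/244140625, P(S=10)=48/244140625, P(S=12)=1/244140625
E[|S_12|] = Σ_m |m|·P(S_12=m) = 1762257132/244140625

Answer: 1762257132/244140625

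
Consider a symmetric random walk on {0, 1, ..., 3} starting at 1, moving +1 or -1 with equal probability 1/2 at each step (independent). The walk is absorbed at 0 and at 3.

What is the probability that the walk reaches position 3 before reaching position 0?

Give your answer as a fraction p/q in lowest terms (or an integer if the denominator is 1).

Answer: 1/3

Derivation:
Symmetric walk (p = 1/2): the harmonic-function argument gives P(hit 3 before 0 | start at 1) = a/N.
P = 1/3 = 1/3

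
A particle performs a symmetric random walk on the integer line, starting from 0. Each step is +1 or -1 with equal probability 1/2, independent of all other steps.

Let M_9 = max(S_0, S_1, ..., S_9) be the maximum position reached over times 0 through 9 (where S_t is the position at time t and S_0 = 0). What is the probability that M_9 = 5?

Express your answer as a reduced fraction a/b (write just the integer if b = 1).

Answer: 9/128

Derivation:
Let M_9 = max(S_0,...,S_9). Use the reflection principle: for j ≥ 1, #{paths with M_9 ≥ j} = #{S_9 ≥ j} + #{S_9 ≥ j+1}.
By reflection, #{M_9 ≥ 5} = #{S_9 ≥ 5} + #{S_9 ≥ 6} = 46 + 10 = 56.
#{M_9 ≥ 6} = #{S_9 ≥ 6} + #{S_9 ≥ 7} = 10 + 10 = 20.
#{M_9 = 5} = 56 - 20 = 36.
P(M_9 = 5) = 36/512 = 9/128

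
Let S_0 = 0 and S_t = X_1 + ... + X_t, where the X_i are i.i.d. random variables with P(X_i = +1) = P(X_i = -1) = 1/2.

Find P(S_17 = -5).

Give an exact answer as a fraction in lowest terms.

To reach position -5 after 17 steps: need 6 steps of +1 and 11 of -1.
Favorable paths: C(17,6) = 12376
Total paths: 2^17 = 131072
P = 12376/131072 = 1547/16384

Answer: 1547/16384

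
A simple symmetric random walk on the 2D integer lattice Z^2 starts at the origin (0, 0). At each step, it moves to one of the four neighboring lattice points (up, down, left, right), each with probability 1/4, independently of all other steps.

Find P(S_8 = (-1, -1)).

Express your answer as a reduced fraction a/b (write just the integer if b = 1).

Answer: 245/4096

Derivation:
Let h be the number of horizontal steps (so 8-h are vertical). To end at (-1,-1) need (h-1)/2 right-steps and ((8-h)-1)/2 up-steps.
Sum over h with 1 ≤ h ≤ 7, h ≡ 1 (mod 2), 8-h ≡ 1 (mod 2):
h=1: C(8,1)·C(1,0)·C(7,3) = 8·1·35 = 280
h=3: C(8,3)·C(3,1)·C(5,2) = 56·3·10 = 1680
h=5: C(8,5)·C(5,2)·C(3,1) = 56·10·3 = 1680
h=7: C(8,7)·C(7,3)·C(1,0) = 8·35·1 = 280
Total favorable: 3920
Total paths: 4^8 = 65536
P = 3920/65536 = 245/4096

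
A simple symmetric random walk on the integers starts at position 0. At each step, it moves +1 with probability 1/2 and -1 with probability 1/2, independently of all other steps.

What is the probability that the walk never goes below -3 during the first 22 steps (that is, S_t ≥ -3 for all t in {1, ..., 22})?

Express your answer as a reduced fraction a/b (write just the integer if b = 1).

Answer: 156009/262144

Derivation:
Let f(t,s) = #length-t paths at position s with S_1..S_t all ≥ -3.
f(t,s) = f(t-1,s-1) + f(t-1,s+1) for s ≥ -3; f(t,s) = 0 for s < -3.
t=0: f(0,0)=1
t=1: f(1,-1)=1 f(1,1)=1
t=2: f(2,-2)=1 f(2,0)=2 f(2,2)=1
t=3: f(3,-3)=1 f(3,-1)=3 f(3,1)=3 f(3,3)=1
t=4: f(4,-2)=4 f(4,0)=6 f(4,2)=4 f(4,4)=1
t=5: f(5,-3)=4 f(5,-1)=10 f(5,1)=10 f(5,3)=5 f(5,5)=1
t=6: f(6,-2)=14 f(6,0)=20 f(6,2)=15 f(6,4)=6 f(6,6)=1
t=7: f(7,-3)=14 f(7,-1)=34 f(7,1)=35 f(7,3)=21 f(7,5)=7 f(7,7)=1
t=8: f(8,-2)=48 f(8,0)=69 f(8,2)=56 f(8,4)=28 f(8,6)=8 f(8,8)=1
t=9: f(9,-3)=48 f(9,-1)=117 f(9,1)=125 f(9,3)=84 f(9,5)=36 f(9,7)=9 f(9,9)=1
t=10: f(10,-2)=165 f(10,0)=242 f(10,2)=209 f(10,4)=120 f(10,6)=45 f(10,8)=10 f(10,10)=1
t=11: f(11,-3)=165 f(11,-1)=407 f(11,1)=451 f(11,3)=329 f(11,5)=165 f(11,7)=55 f(11,9)=11 f(11,11)=1
t=12: f(12,-2)=572 f(12,0)=858 f(12,2)=780 f(12,4)=494 f(12,6)=220 f(12,8)=66 f(12,10)=12 f(12,12)=1
t=13: f(13,-3)=572 f(13,-1)=1430 f(13,1)=1638 f(13,3)=1274 f(13,5)=714 f(13,7)=286 f(13,9)=78 f(13,11)=13 f(13,13)=1
t=14: f(14,-2)=2002 f(14,0)=3068 f(14,2)=2912 f(14,4)=1988 f(14,6)=1000 f(14,8)=364 f(14,10)=91 f(14,12)=14 f(14,14)=1
t=15: f(15,-3)=2002 f(15,-1)=5070 f(15,1)=5980 f(15,3)=4900 f(15,5)=2988 f(15,7)=1364 f(15,9)=455 f(15,11)=105 f(15,13)=15 f(15,15)=1
t=16: f(16,-2)=7072 f(16,0)=11050 f(16,2)=10880 f(16,4)=7888 f(16,6)=4352 f(16,8)=1819 f(16,10)=560 f(16,12)=120 f(16,14)=16 f(16,16)=1
t=17: f(17,-3)=7072 f(17,-1)=18122 f(17,1)=21930 f(17,3)=18768 f(17,5)=12240 f(17,7)=6171 f(17,9)=2379 f(17,11)=680 f(17,13)=136 f(17,15)=17 f(17,17)=1
t=18: f(18,-2)=25194 f(18,0)=40052 f(18,2)=40698 f(18,4)=31008 f(18,6)=18411 f(18,8)=8550 f(18,10)=3059 f(18,12)=816 f(18,14)=153 f(18,16)=18 f(18,18)=1
t=19: f(19,-3)=25194 f(19,-1)=65246 f(19,1)=80750 f(19,3)=71706 f(19,5)=49419 f(19,7)=26961 f(19,9)=11609 f(19,11)=3875 f(19,13)=969 f(19,15)=171 f(19,17)=19 f(19,19)=1
t=20: f(20,-2)=90440 f(20,0)=145996 f(20,2)=152456 f(20,4)=121125 f(20,6)=76380 f(20,8)=38570 f(20,10)=15484 f(20,12)=4844 f(20,14)=1140 f(20,16)=190 f(20,18)=20 f(20,20)=1
t=21: f(21,-3)=90440 f(21,-1)=236436 f(21,1)=298452 f(21,3)=273581 f(21,5)=197505 f(21,7)=114950 f(21,9)=54054 f(21,11)=20328 f(21,13)=5984 f(21,15)=1330 f(21,17)=210 f(21,19)=21 f(21,21)=1
t=22: f(22,-2)=326876 f(22,0)=534888 f(22,2)=572033 f(22,4)=471086 f(22,6)=312455 f(22,8)=169004 f(22,10)=74382 f(22,12)=26312 f(22,14)=7314 f(22,16)=1540 f(22,18)=231 f(22,20)=22 f(22,22)=1
Σ_s f(22,s) = 2496144
P = 2496144/4194304 = 156009/262144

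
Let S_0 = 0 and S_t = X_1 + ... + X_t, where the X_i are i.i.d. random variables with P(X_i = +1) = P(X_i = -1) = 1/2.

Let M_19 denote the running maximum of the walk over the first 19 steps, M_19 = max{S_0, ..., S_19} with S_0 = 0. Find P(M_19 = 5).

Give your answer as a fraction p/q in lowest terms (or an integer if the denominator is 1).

Answer: 12597/131072

Derivation:
Let M_19 = max(S_0,...,S_19). Use the reflection principle: for j ≥ 1, #{paths with M_19 ≥ j} = #{S_19 ≥ j} + #{S_19 ≥ j+1}.
By reflection, #{M_19 ≥ 5} = #{S_19 ≥ 5} + #{S_19 ≥ 6} = 94184 + 43796 = 137980.
#{M_19 ≥ 6} = #{S_19 ≥ 6} + #{S_19 ≥ 7} = 43796 + 43796 = 87592.
#{M_19 = 5} = 137980 - 87592 = 50388.
P(M_19 = 5) = 50388/524288 = 12597/131072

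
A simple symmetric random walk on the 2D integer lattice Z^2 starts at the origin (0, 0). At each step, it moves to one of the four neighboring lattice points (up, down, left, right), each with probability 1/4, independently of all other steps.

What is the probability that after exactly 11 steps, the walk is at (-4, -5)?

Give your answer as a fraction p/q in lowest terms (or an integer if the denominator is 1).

Answer: 2541/2097152

Derivation:
Let h be the number of horizontal steps (so 11-h are vertical). To end at (-4,-5) need (h-4)/2 right-steps and ((11-h)-5)/2 up-steps.
Sum over h with 4 ≤ h ≤ 6, h ≡ 0 (mod 2), 11-h ≡ 1 (mod 2):
h=4: C(11,4)·C(4,0)·C(7,1) = 330·1·7 = 2310
h=6: C(11,6)·C(6,1)·C(5,0) = 462·6·1 = 2772
Total favorable: 5082
Total paths: 4^11 = 4194304
P = 5082/4194304 = 2541/2097152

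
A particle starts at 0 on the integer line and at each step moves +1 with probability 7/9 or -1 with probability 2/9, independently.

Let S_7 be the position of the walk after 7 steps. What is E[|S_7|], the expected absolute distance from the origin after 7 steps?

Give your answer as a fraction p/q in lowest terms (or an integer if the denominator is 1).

S_7 takes values m ≡ 1 (mod 2) with |m| ≤ 7; P(S_7=m) = C(7,(7+m)/2) · (7/9)^((7+m)/2) · (2/9)^((7-m)/2).
Distribution: P(S=-7)=128/4782969, P(S=-5)=3136/4782969, P(S=-3)=10976/1594323, P(S=-1)=192080/4782969, P(S=1)=672280/4782969, P(S=3)=470596/1594323, P(S=5)=1647086/4782969, P(S=7)=823543/4782969
E[|S_7|] = Σ_m |m|·P(S_7=m) = 2135035/531441

Answer: 2135035/531441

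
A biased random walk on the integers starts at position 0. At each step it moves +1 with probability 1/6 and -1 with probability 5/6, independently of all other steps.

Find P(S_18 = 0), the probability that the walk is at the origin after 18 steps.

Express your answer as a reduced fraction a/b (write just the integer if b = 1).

Answer: 23740234375/25389989167104

Derivation:
To be at 0 after 18 steps: need exactly 9 steps of +1 and 9 of -1.
Number of such sequences: C(18,9) = 48620
Each has probability (1/6)^9 · (5/6)^9 = 1953125/101559956668416
P = 48620 · 1953125/101559956668416 = 23740234375/25389989167104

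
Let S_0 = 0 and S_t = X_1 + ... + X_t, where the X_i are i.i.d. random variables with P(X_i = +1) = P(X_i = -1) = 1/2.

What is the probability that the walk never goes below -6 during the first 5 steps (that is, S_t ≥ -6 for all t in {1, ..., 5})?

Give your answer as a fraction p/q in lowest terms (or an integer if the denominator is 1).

Let f(t,s) = #length-t paths at position s with S_1..S_t all ≥ -6.
f(t,s) = f(t-1,s-1) + f(t-1,s+1) for s ≥ -6; f(t,s) = 0 for s < -6.
t=0: f(0,0)=1
t=1: f(1,-1)=1 f(1,1)=1
t=2: f(2,-2)=1 f(2,0)=2 f(2,2)=1
t=3: f(3,-3)=1 f(3,-1)=3 f(3,1)=3 f(3,3)=1
t=4: f(4,-4)=1 f(4,-2)=4 f(4,0)=6 f(4,2)=4 f(4,4)=1
t=5: f(5,-5)=1 f(5,-3)=5 f(5,-1)=10 f(5,1)=10 f(5,3)=5 f(5,5)=1
Σ_s f(5,s) = 32
P = 32/32 = 1

Answer: 1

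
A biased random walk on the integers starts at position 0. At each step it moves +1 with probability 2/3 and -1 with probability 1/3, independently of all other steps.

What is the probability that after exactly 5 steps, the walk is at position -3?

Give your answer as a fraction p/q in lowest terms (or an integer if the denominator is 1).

To reach position -3 after 5 steps: need 1 step of +1 and 4 steps of -1.
Number of such sequences: C(5,1) = 5
Each has probability (2/3)^1 · (1/3)^4 = 2/243
P = 5 · 2/243 = 10/243

Answer: 10/243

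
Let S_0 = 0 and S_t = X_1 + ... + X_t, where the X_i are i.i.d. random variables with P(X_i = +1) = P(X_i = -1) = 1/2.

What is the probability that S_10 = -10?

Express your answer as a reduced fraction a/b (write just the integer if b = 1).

Answer: 1/1024

Derivation:
To reach position -10 after 10 steps: need 0 steps of +1 and 10 of -1.
Favorable paths: C(10,0) = 1
Total paths: 2^10 = 1024
P = 1/1024 = 1/1024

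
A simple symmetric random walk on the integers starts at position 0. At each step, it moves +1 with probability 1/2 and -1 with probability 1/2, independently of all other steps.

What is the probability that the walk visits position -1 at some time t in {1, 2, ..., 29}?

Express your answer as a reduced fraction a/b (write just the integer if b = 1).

Count via complement. Let g(t,s) = #length-t paths at position s with S_1..S_t all ≠ -1.
g(t,s) = g(t-1,s-1) + g(t-1,s+1) for s ≠ -1; g(t,-1) = 0.
t=0: g(0,0)=1
t=1: g(1,1)=1
t=2: g(2,0)=1 g(2,2)=1
t=3: g(3,1)=2 g(3,3)=1
t=4: g(4,0)=2 g(4,2)=3 g(4,4)=1
t=5: g(5,1)=5 g(5,3)=4 g(5,5)=1
t=6: g(6,0)=5 g(6,2)=9 g(6,4)=5 g(6,6)=1
t=7: g(7,1)=14 g(7,3)=14 g(7,5)=6 g(7,7)=1
t=8: g(8,0)=14 g(8,2)=28 g(8,4)=20 g(8,6)=7 g(8,8)=1
t=9: g(9,1)=42 g(9,3)=48 g(9,5)=27 g(9,7)=8 g(9,9)=1
t=10: g(10,0)=42 g(10,2)=90 g(10,4)=75 g(10,6)=35 g(10,8)=9 g(10,10)=1
t=11: g(11,1)=132 g(11,3)=165 g(11,5)=110 g(11,7)=44 g(11,9)=10 g(11,11)=1
t=12: g(12,0)=132 g(12,2)=297 g(12,4)=275 g(12,6)=154 g(12,8)=54 g(12,10)=11 g(12,12)=1
t=13: g(13,1)=429 g(13,3)=572 g(13,5)=429 g(13,7)=208 g(13,9)=65 g(13,11)=12 g(13,13)=1
t=14: g(14,0)=429 g(14,2)=1001 g(14,4)=1001 g(14,6)=637 g(14,8)=273 g(14,10)=77 g(14,12)=13 g(14,14)=1
t=15: g(15,1)=1430 g(15,3)=2002 g(15,5)=1638 g(15,7)=910 g(15,9)=350 g(15,11)=90 g(15,13)=14 g(15,15)=1
t=16: g(16,0)=1430 g(16,2)=3432 g(16,4)=3640 g(16,6)=2548 g(16,8)=1260 g(16,10)=440 g(16,12)=104 g(16,14)=15 g(16,16)=1
t=17: g(17,1)=4862 g(17,3)=7072 g(17,5)=6188 g(17,7)=3808 g(17,9)=1700 g(17,11)=544 g(17,13)=119 g(17,15)=16 g(17,17)=1
t=18: g(18,0)=4862 g(18,2)=11934 g(18,4)=13260 g(18,6)=9996 g(18,8)=5508 g(18,10)=2244 g(18,12)=663 g(18,14)=135 g(18,16)=17 g(18,18)=1
t=19: g(19,1)=16796 g(19,3)=25194 g(19,5)=23256 g(19,7)=15504 g(19,9)=7752 g(19,11)=2907 g(19,13)=798 g(19,15)=152 g(19,17)=18 g(19,19)=1
t=20: g(20,0)=16796 g(20,2)=41990 g(20,4)=48450 g(20,6)=38760 g(20,8)=23256 g(20,10)=10659 g(20,12)=3705 g(20,14)=950 g(20,16)=170 g(20,18)=19 g(20,20)=1
t=21: g(21,1)=58786 g(21,3)=90440 g(21,5)=87210 g(21,7)=62016 g(21,9)=33915 g(21,11)=14364 g(21,13)=4655 g(21,15)=1120 g(21,17)=189 g(21,19)=20 g(21,21)=1
t=22: g(22,0)=58786 g(22,2)=149226 g(22,4)=177650 g(22,6)=149226 g(22,8)=95931 g(22,10)=48279 g(22,12)=19019 g(22,14)=5775 g(22,16)=1309 g(22,18)=209 g(22,20)=21 g(22,22)=1
t=23: g(23,1)=208012 g(23,3)=326876 g(23,5)=326876 g(23,7)=245157 g(23,9)=144210 g(23,11)=67298 g(23,13)=24794 g(23,15)=7084 g(23,17)=1518 g(23,19)=230 g(23,21)=22 g(23,23)=1
t=24: g(24,0)=208012 g(24,2)=534888 g(24,4)=653752 g(24,6)=572033 g(24,8)=389367 g(24,10)=211508 g(24,12)=92092 g(24,14)=31878 g(24,16)=8602 g(24,18)=1748 g(24,20)=252 g(24,22)=23 g(24,24)=1
t=25: g(25,1)=742900 g(25,3)=1188640 g(25,5)=1225785 g(25,7)=961400 g(25,9)=600875 g(25,11)=303600 g(25,13)=123970 g(25,15)=40480 g(25,17)=10350 g(25,19)=2000 g(25,21)=275 g(25,23)=24 g(25,25)=1
t=26: g(26,0)=742900 g(26,2)=1931540 g(26,4)=2414425 g(26,6)=2187185 g(26,8)=1562275 g(26,10)=904475 g(26,12)=427570 g(26,14)=164450 g(26,16)=50830 g(26,18)=12350 g(26,20)=2275 g(26,22)=299 g(26,24)=25 g(26,26)=1
t=27: g(27,1)=2674440 g(27,3)=4345965 g(27,5)=4601610 g(27,7)=3749460 g(27,9)=2466750 g(27,11)=1332045 g(27,13)=592020 g(27,15)=215280 g(27,17)=63180 g(27,19)=14625 g(27,21)=2574 g(27,23)=324 g(27,25)=26 g(27,27)=1
t=28: g(28,0)=2674440 g(28,2)=7020405 g(28,4)=8947575 g(28,6)=8351070 g(28,8)=6216210 g(28,10)=3798795 g(28,12)=1924065 g(28,14)=807300 g(28,16)=278460 g(28,18)=77805 g(28,20)=17199 g(28,22)=2898 g(28,24)=350 g(28,26)=27 g(28,28)=1
t=29: g(29,1)=9694845 g(29,3)=15967980 g(29,5)=17298645 g(29,7)=14567280 g(29,9)=10015005 g(29,11)=5722860 g(29,13)=2731365 g(29,15)=1085760 g(29,17)=356265 g(29,19)=95004 g(29,21)=20097 g(29,23)=3248 g(29,25)=377 g(29,27)=28 g(29,29)=1
Paths never hitting -1: Σ_s g(29,s) = 77558760
Paths hitting -1: 2^29 - 77558760 = 459312152
P = 459312152/536870912 = 57414019/67108864

Answer: 57414019/67108864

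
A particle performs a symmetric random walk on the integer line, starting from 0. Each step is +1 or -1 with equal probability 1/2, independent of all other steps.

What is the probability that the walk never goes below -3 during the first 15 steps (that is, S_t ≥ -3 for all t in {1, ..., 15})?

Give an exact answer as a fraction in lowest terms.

Answer: 715/1024

Derivation:
Let f(t,s) = #length-t paths at position s with S_1..S_t all ≥ -3.
f(t,s) = f(t-1,s-1) + f(t-1,s+1) for s ≥ -3; f(t,s) = 0 for s < -3.
t=0: f(0,0)=1
t=1: f(1,-1)=1 f(1,1)=1
t=2: f(2,-2)=1 f(2,0)=2 f(2,2)=1
t=3: f(3,-3)=1 f(3,-1)=3 f(3,1)=3 f(3,3)=1
t=4: f(4,-2)=4 f(4,0)=6 f(4,2)=4 f(4,4)=1
t=5: f(5,-3)=4 f(5,-1)=10 f(5,1)=10 f(5,3)=5 f(5,5)=1
t=6: f(6,-2)=14 f(6,0)=20 f(6,2)=15 f(6,4)=6 f(6,6)=1
t=7: f(7,-3)=14 f(7,-1)=34 f(7,1)=35 f(7,3)=21 f(7,5)=7 f(7,7)=1
t=8: f(8,-2)=48 f(8,0)=69 f(8,2)=56 f(8,4)=28 f(8,6)=8 f(8,8)=1
t=9: f(9,-3)=48 f(9,-1)=117 f(9,1)=125 f(9,3)=84 f(9,5)=36 f(9,7)=9 f(9,9)=1
t=10: f(10,-2)=165 f(10,0)=242 f(10,2)=209 f(10,4)=120 f(10,6)=45 f(10,8)=10 f(10,10)=1
t=11: f(11,-3)=165 f(11,-1)=407 f(11,1)=451 f(11,3)=329 f(11,5)=165 f(11,7)=55 f(11,9)=11 f(11,11)=1
t=12: f(12,-2)=572 f(12,0)=858 f(12,2)=780 f(12,4)=494 f(12,6)=220 f(12,8)=66 f(12,10)=12 f(12,12)=1
t=13: f(13,-3)=572 f(13,-1)=1430 f(13,1)=1638 f(13,3)=1274 f(13,5)=714 f(13,7)=286 f(13,9)=78 f(13,11)=13 f(13,13)=1
t=14: f(14,-2)=2002 f(14,0)=3068 f(14,2)=2912 f(14,4)=1988 f(14,6)=1000 f(14,8)=364 f(14,10)=91 f(14,12)=14 f(14,14)=1
t=15: f(15,-3)=2002 f(15,-1)=5070 f(15,1)=5980 f(15,3)=4900 f(15,5)=2988 f(15,7)=1364 f(15,9)=455 f(15,11)=105 f(15,13)=15 f(15,15)=1
Σ_s f(15,s) = 22880
P = 22880/32768 = 715/1024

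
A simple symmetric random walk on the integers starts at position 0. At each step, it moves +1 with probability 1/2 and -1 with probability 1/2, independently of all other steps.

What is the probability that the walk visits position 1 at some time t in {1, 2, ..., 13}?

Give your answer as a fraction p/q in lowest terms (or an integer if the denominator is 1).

Count via complement. Let g(t,s) = #length-t paths at position s with S_1..S_t all ≠ 1.
g(t,s) = g(t-1,s-1) + g(t-1,s+1) for s ≠ 1; g(t,1) = 0.
t=0: g(0,0)=1
t=1: g(1,-1)=1
t=2: g(2,-2)=1 g(2,0)=1
t=3: g(3,-3)=1 g(3,-1)=2
t=4: g(4,-4)=1 g(4,-2)=3 g(4,0)=2
t=5: g(5,-5)=1 g(5,-3)=4 g(5,-1)=5
t=6: g(6,-6)=1 g(6,-4)=5 g(6,-2)=9 g(6,0)=5
t=7: g(7,-7)=1 g(7,-5)=6 g(7,-3)=14 g(7,-1)=14
t=8: g(8,-8)=1 g(8,-6)=7 g(8,-4)=20 g(8,-2)=28 g(8,0)=14
t=9: g(9,-9)=1 g(9,-7)=8 g(9,-5)=27 g(9,-3)=48 g(9,-1)=42
t=10: g(10,-10)=1 g(10,-8)=9 g(10,-6)=35 g(10,-4)=75 g(10,-2)=90 g(10,0)=42
t=11: g(11,-11)=1 g(11,-9)=10 g(11,-7)=44 g(11,-5)=110 g(11,-3)=165 g(11,-1)=132
t=12: g(12,-12)=1 g(12,-10)=11 g(12,-8)=54 g(12,-6)=154 g(12,-4)=275 g(12,-2)=297 g(12,0)=132
t=13: g(13,-13)=1 g(13,-11)=12 g(13,-9)=65 g(13,-7)=208 g(13,-5)=429 g(13,-3)=572 g(13,-1)=429
Paths never hitting 1: Σ_s g(13,s) = 1716
Paths hitting 1: 2^13 - 1716 = 6476
P = 6476/8192 = 1619/2048

Answer: 1619/2048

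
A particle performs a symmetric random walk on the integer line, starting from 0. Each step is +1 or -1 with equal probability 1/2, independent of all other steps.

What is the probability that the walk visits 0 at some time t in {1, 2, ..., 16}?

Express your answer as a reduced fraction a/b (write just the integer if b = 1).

Answer: 26333/32768

Derivation:
Count via complement. Let g(t,s) = #length-t paths at position s with S_1..S_t all ≠ 0.
g(t,s) = g(t-1,s-1) + g(t-1,s+1) for s ≠ 0; g(t,0) = 0.
t=0: g(0,0)=1
t=1: g(1,-1)=1 g(1,1)=1
t=2: g(2,-2)=1 g(2,2)=1
t=3: g(3,-3)=1 g(3,-1)=1 g(3,1)=1 g(3,3)=1
t=4: g(4,-4)=1 g(4,-2)=2 g(4,2)=2 g(4,4)=1
t=5: g(5,-5)=1 g(5,-3)=3 g(5,-1)=2 g(5,1)=2 g(5,3)=3 g(5,5)=1
t=6: g(6,-6)=1 g(6,-4)=4 g(6,-2)=5 g(6,2)=5 g(6,4)=4 g(6,6)=1
t=7: g(7,-7)=1 g(7,-5)=5 g(7,-3)=9 g(7,-1)=5 g(7,1)=5 g(7,3)=9 g(7,5)=5 g(7,7)=1
t=8: g(8,-8)=1 g(8,-6)=6 g(8,-4)=14 g(8,-2)=14 g(8,2)=14 g(8,4)=14 g(8,6)=6 g(8,8)=1
t=9: g(9,-9)=1 g(9,-7)=7 g(9,-5)=20 g(9,-3)=28 g(9,-1)=14 g(9,1)=14 g(9,3)=28 g(9,5)=20 g(9,7)=7 g(9,9)=1
t=10: g(10,-10)=1 g(10,-8)=8 g(10,-6)=27 g(10,-4)=48 g(10,-2)=42 g(10,2)=42 g(10,4)=48 g(10,6)=27 g(10,8)=8 g(10,10)=1
t=11: g(11,-11)=1 g(11,-9)=9 g(11,-7)=35 g(11,-5)=75 g(11,-3)=90 g(11,-1)=42 g(11,1)=42 g(11,3)=90 g(11,5)=75 g(11,7)=35 g(11,9)=9 g(11,11)=1
t=12: g(12,-12)=1 g(12,-10)=10 g(12,-8)=44 g(12,-6)=110 g(12,-4)=165 g(12,-2)=132 g(12,2)=132 g(12,4)=165 g(12,6)=110 g(12,8)=44 g(12,10)=10 g(12,12)=1
t=13: g(13,-13)=1 g(13,-11)=11 g(13,-9)=54 g(13,-7)=154 g(13,-5)=275 g(13,-3)=297 g(13,-1)=132 g(13,1)=132 g(13,3)=297 g(13,5)=275 g(13,7)=154 g(13,9)=54 g(13,11)=11 g(13,13)=1
t=14: g(14,-14)=1 g(14,-12)=12 g(14,-10)=65 g(14,-8)=208 g(14,-6)=429 g(14,-4)=572 g(14,-2)=429 g(14,2)=429 g(14,4)=572 g(14,6)=429 g(14,8)=208 g(14,10)=65 g(14,12)=12 g(14,14)=1
t=15: g(15,-15)=1 g(15,-13)=13 g(15,-11)=77 g(15,-9)=273 g(15,-7)=637 g(15,-5)=1001 g(15,-3)=1001 g(15,-1)=429 g(15,1)=429 g(15,3)=1001 g(15,5)=1001 g(15,7)=637 g(15,9)=273 g(15,11)=77 g(15,13)=13 g(15,15)=1
t=16: g(16,-16)=1 g(16,-14)=14 g(16,-12)=90 g(16,-10)=350 g(16,-8)=910 g(16,-6)=1638 g(16,-4)=2002 g(16,-2)=1430 g(16,2)=1430 g(16,4)=2002 g(16,6)=1638 g(16,8)=910 g(16,10)=350 g(16,12)=90 g(16,14)=14 g(16,16)=1
Paths never hitting 0: Σ_s g(16,s) = 12870
Paths hitting 0: 2^16 - 12870 = 52666
P = 52666/65536 = 26333/32768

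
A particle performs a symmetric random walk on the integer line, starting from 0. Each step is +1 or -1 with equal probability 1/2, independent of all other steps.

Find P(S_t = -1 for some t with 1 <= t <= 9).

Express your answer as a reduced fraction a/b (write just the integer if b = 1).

Answer: 193/256

Derivation:
Count via complement. Let g(t,s) = #length-t paths at position s with S_1..S_t all ≠ -1.
g(t,s) = g(t-1,s-1) + g(t-1,s+1) for s ≠ -1; g(t,-1) = 0.
t=0: g(0,0)=1
t=1: g(1,1)=1
t=2: g(2,0)=1 g(2,2)=1
t=3: g(3,1)=2 g(3,3)=1
t=4: g(4,0)=2 g(4,2)=3 g(4,4)=1
t=5: g(5,1)=5 g(5,3)=4 g(5,5)=1
t=6: g(6,0)=5 g(6,2)=9 g(6,4)=5 g(6,6)=1
t=7: g(7,1)=14 g(7,3)=14 g(7,5)=6 g(7,7)=1
t=8: g(8,0)=14 g(8,2)=28 g(8,4)=20 g(8,6)=7 g(8,8)=1
t=9: g(9,1)=42 g(9,3)=48 g(9,5)=27 g(9,7)=8 g(9,9)=1
Paths never hitting -1: Σ_s g(9,s) = 126
Paths hitting -1: 2^9 - 126 = 386
P = 386/512 = 193/256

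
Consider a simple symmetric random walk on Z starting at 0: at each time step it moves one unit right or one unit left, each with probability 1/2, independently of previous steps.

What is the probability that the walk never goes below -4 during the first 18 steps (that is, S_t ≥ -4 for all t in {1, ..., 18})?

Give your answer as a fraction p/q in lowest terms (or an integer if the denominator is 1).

Let f(t,s) = #length-t paths at position s with S_1..S_t all ≥ -4.
f(t,s) = f(t-1,s-1) + f(t-1,s+1) for s ≥ -4; f(t,s) = 0 for s < -4.
t=0: f(0,0)=1
t=1: f(1,-1)=1 f(1,1)=1
t=2: f(2,-2)=1 f(2,0)=2 f(2,2)=1
t=3: f(3,-3)=1 f(3,-1)=3 f(3,1)=3 f(3,3)=1
t=4: f(4,-4)=1 f(4,-2)=4 f(4,0)=6 f(4,2)=4 f(4,4)=1
t=5: f(5,-3)=5 f(5,-1)=10 f(5,1)=10 f(5,3)=5 f(5,5)=1
t=6: f(6,-4)=5 f(6,-2)=15 f(6,0)=20 f(6,2)=15 f(6,4)=6 f(6,6)=1
t=7: f(7,-3)=20 f(7,-1)=35 f(7,1)=35 f(7,3)=21 f(7,5)=7 f(7,7)=1
t=8: f(8,-4)=20 f(8,-2)=55 f(8,0)=70 f(8,2)=56 f(8,4)=28 f(8,6)=8 f(8,8)=1
t=9: f(9,-3)=75 f(9,-1)=125 f(9,1)=126 f(9,3)=84 f(9,5)=36 f(9,7)=9 f(9,9)=1
t=10: f(10,-4)=75 f(10,-2)=200 f(10,0)=251 f(10,2)=210 f(10,4)=120 f(10,6)=45 f(10,8)=10 f(10,10)=1
t=11: f(11,-3)=275 f(11,-1)=451 f(11,1)=461 f(11,3)=330 f(11,5)=165 f(11,7)=55 f(11,9)=11 f(11,11)=1
t=12: f(12,-4)=275 f(12,-2)=726 f(12,0)=912 f(12,2)=791 f(12,4)=495 f(12,6)=220 f(12,8)=66 f(12,10)=12 f(12,12)=1
t=13: f(13,-3)=1001 f(13,-1)=1638 f(13,1)=1703 f(13,3)=1286 f(13,5)=715 f(13,7)=286 f(13,9)=78 f(13,11)=13 f(13,13)=1
t=14: f(14,-4)=1001 f(14,-2)=2639 f(14,0)=3341 f(14,2)=2989 f(14,4)=2001 f(14,6)=1001 f(14,8)=364 f(14,10)=91 f(14,12)=14 f(14,14)=1
t=15: f(15,-3)=3640 f(15,-1)=5980 f(15,1)=6330 f(15,3)=4990 f(15,5)=3002 f(15,7)=1365 f(15,9)=455 f(15,11)=105 f(15,13)=15 f(15,15)=1
t=16: f(16,-4)=3640 f(16,-2)=9620 f(16,0)=12310 f(16,2)=11320 f(16,4)=7992 f(16,6)=4367 f(16,8)=1820 f(16,10)=560 f(16,12)=120 f(16,14)=16 f(16,16)=1
t=17: f(17,-3)=13260 f(17,-1)=21930 f(17,1)=23630 f(17,3)=19312 f(17,5)=12359 f(17,7)=6187 f(17,9)=2380 f(17,11)=680 f(17,13)=136 f(17,15)=17 f(17,17)=1
t=18: f(18,-4)=13260 f(18,-2)=35190 f(18,0)=45560 f(18,2)=42942 f(18,4)=31671 f(18,6)=18546 f(18,8)=8567 f(18,10)=3060 f(18,12)=816 f(18,14)=153 f(18,16)=18 f(18,18)=1
Σ_s f(18,s) = 199784
P = 199784/262144 = 24973/32768

Answer: 24973/32768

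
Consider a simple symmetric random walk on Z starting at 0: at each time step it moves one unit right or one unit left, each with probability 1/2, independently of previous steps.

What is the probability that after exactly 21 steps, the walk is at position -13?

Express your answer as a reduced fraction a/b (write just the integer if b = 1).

Answer: 5985/2097152

Derivation:
To reach position -13 after 21 steps: need 4 steps of +1 and 17 of -1.
Favorable paths: C(21,4) = 5985
Total paths: 2^21 = 2097152
P = 5985/2097152 = 5985/2097152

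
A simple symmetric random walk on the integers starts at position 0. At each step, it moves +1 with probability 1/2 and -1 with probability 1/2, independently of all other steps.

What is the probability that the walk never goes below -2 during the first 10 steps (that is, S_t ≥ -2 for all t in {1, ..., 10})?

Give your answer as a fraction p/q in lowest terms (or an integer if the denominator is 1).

Answer: 21/32

Derivation:
Let f(t,s) = #length-t paths at position s with S_1..S_t all ≥ -2.
f(t,s) = f(t-1,s-1) + f(t-1,s+1) for s ≥ -2; f(t,s) = 0 for s < -2.
t=0: f(0,0)=1
t=1: f(1,-1)=1 f(1,1)=1
t=2: f(2,-2)=1 f(2,0)=2 f(2,2)=1
t=3: f(3,-1)=3 f(3,1)=3 f(3,3)=1
t=4: f(4,-2)=3 f(4,0)=6 f(4,2)=4 f(4,4)=1
t=5: f(5,-1)=9 f(5,1)=10 f(5,3)=5 f(5,5)=1
t=6: f(6,-2)=9 f(6,0)=19 f(6,2)=15 f(6,4)=6 f(6,6)=1
t=7: f(7,-1)=28 f(7,1)=34 f(7,3)=21 f(7,5)=7 f(7,7)=1
t=8: f(8,-2)=28 f(8,0)=62 f(8,2)=55 f(8,4)=28 f(8,6)=8 f(8,8)=1
t=9: f(9,-1)=90 f(9,1)=117 f(9,3)=83 f(9,5)=36 f(9,7)=9 f(9,9)=1
t=10: f(10,-2)=90 f(10,0)=207 f(10,2)=200 f(10,4)=119 f(10,6)=45 f(10,8)=10 f(10,10)=1
Σ_s f(10,s) = 672
P = 672/1024 = 21/32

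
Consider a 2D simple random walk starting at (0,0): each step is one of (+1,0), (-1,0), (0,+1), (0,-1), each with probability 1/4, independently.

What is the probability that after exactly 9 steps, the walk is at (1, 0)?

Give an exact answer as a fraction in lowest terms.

Let h be the number of horizontal steps (so 9-h are vertical). To end at (1,0) need (h+1)/2 right-steps and ((9-h)+0)/2 up-steps.
Sum over h with 1 ≤ h ≤ 9, h ≡ 1 (mod 2), 9-h ≡ 0 (mod 2):
h=1: C(9,1)·C(1,1)·C(8,4) = 9·1·70 = 630
h=3: C(9,3)·C(3,2)·C(6,3) = 84·3·20 = 5040
h=5: C(9,5)·C(5,3)·C(4,2) = 126·10·6 = 7560
h=7: C(9,7)·C(7,4)·C(2,1) = 36·35·2 = 2520
h=9: C(9,9)·C(9,5)·C(0,0) = 1·126·1 = 126
Total favorable: 15876
Total paths: 4^9 = 262144
P = 15876/262144 = 3969/65536

Answer: 3969/65536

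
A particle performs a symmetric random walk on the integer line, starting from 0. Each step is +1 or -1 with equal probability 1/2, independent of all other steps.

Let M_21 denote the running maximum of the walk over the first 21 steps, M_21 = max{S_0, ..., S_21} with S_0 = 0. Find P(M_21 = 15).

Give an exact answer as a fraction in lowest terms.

Let M_21 = max(S_0,...,S_21). Use the reflection principle: for j ≥ 1, #{paths with M_21 ≥ j} = #{S_21 ≥ j} + #{S_21 ≥ j+1}.
By reflection, #{M_21 ≥ 15} = #{S_21 ≥ 15} + #{S_21 ≥ 16} = 1562 + 232 = 1794.
#{M_21 ≥ 16} = #{S_21 ≥ 16} + #{S_21 ≥ 17} = 232 + 232 = 464.
#{M_21 = 15} = 1794 - 464 = 1330.
P(M_21 = 15) = 1330/2097152 = 665/1048576

Answer: 665/1048576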